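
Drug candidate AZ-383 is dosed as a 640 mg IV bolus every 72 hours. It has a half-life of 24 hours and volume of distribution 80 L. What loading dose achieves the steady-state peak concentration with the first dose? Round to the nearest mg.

731 mg

f = (1/2)^(72/24) ≈ 0.125000; accumulation ratio R = 1/(1−f) ≈ 1.14286.
Loading dose to hit Cmax,ss on first dose: D_load = D_maint·R ≈ 640 × 1.14286 ≈ 731.43 mg.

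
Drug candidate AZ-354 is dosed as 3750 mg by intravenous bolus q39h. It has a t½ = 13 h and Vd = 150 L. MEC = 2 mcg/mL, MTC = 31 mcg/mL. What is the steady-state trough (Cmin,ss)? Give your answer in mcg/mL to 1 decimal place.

The dosing interval is 3 half-lives, so f = 2^(−3) = 0.125.
At steady state, R = 1/(1 − 0.125) = 8/7.
Single-dose peak C₀ = D/Vd = 3750/150 = 25 mcg/mL.
Steady-state peak Cmax,ss = C₀·R = 25 × 8/7 ≈ 28.571 mcg/mL.
Steady-state trough Cmin,ss = Cmax,ss·f ≈ 28.571 × 0.125 ≈ 3.571 mcg/mL.
Trough 3.6 mcg/mL vs MEC 2 mcg/mL: adequate.

3.6 mcg/mL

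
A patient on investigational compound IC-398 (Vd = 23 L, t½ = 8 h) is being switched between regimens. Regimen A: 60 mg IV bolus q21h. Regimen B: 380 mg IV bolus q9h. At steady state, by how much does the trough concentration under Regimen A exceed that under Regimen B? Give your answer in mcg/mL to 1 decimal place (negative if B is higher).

-13.5 mcg/mL

Regimen A: f = (1/2)^(21/8) ≈ 0.1621; Cmin,ss = (60/23)·f/(1−f) ≈ 0.505 mcg/mL.
Regimen B: f = (1/2)^(9/8) ≈ 0.4585; Cmin,ss = (380/23)·f/(1−f) ≈ 13.989 mcg/mL.
Difference ≈ 0.505 − 13.989 ≈ -13.484 mcg/mL.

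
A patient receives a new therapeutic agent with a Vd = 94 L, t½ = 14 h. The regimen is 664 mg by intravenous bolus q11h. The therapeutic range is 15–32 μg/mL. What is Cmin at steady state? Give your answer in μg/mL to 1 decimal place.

9.8 μg/mL

Over one 11-h interval, 11/14 ≈ 0.78571 half-lives elapse, leaving f ≈ 0.5801 of each dose.
Accumulation ratio R = 1/(1 − f) ≈ 1/0.4199 ≈ 2.3815.
Each bolus raises the concentration by D/Vd = 664/94 ≈ 7.064 μg/mL.
Steady-state peak Cmax,ss = C₀·R ≈ 7.064 × 2.3815 ≈ 16.823 μg/mL.
Steady-state trough Cmin,ss = Cmax,ss·f ≈ 16.823 × 0.5801 ≈ 9.759 μg/mL.
Trough 9.8 μg/mL vs MEC 15 μg/mL: subtherapeutic.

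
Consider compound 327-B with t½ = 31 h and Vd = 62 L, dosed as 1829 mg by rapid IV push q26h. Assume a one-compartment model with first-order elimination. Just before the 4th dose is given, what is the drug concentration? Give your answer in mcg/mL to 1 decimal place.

30.9 mcg/mL

f = (1/2)^(τ/t½) = (1/2)^(26/31) ≈ 0.5591.
C₀ = D/Vd = 1829/62 ≈ 29.500 mcg/mL.
Before the 4th dose, 3 doses have been given. Superposition: Cmin = C₀·(f + f² + … + f^3).
≈ 29.500 × (0.5591 + 0.3126 + 0.1748) ≈ 29.500 × 1.0465 ≈ 30.872 mcg/mL.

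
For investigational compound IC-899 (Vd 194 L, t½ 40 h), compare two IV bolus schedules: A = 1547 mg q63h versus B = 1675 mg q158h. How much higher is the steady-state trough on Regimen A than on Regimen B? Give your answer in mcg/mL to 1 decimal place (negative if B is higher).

Regimen A: f = (1/2)^(63/40) ≈ 0.3356; Cmin,ss = (1547/194)·f/(1−f) ≈ 4.028 mcg/mL.
Regimen B: f = (1/2)^(158/40) ≈ 0.0647; Cmin,ss = (1675/194)·f/(1−f) ≈ 0.597 mcg/mL.
Difference ≈ 4.028 − 0.597 ≈ 3.431 mcg/mL.

3.4 mcg/mL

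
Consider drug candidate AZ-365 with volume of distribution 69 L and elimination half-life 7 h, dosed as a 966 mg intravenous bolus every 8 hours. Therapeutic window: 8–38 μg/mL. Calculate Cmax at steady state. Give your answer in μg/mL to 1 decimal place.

Over one 8-h interval, 8/7 ≈ 1.1429 half-lives elapse, leaving f ≈ 0.4529 of each dose.
Accumulation ratio R = 1/(1 − f) ≈ 1/0.5471 ≈ 1.8278.
Single-dose peak C₀ = D/Vd = 966/69 ≈ 14.000 μg/mL.
Cmax,ss = C₀/(1 − f) ≈ 14.000/0.5471 ≈ 25.589 μg/mL.
Peak 25.6 μg/mL vs MTC 38 μg/mL: below toxic threshold.

25.6 μg/mL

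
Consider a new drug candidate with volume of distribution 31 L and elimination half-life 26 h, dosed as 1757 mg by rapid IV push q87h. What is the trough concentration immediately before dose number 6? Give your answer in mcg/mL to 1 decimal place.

6.2 mcg/mL

f = (1/2)^(τ/t½) = (1/2)^(87/26) ≈ 0.0983.
C₀ = D/Vd = 1757/31 ≈ 56.677 mcg/mL.
Before the 6th dose, 5 doses have been given. Superposition: Cmin = C₀·(f + f² + … + f^5).
≈ 56.677 × (0.0983 + 0.0097 + 0.0009 + 0.0001 + 0.0000) ≈ 56.677 × 0.1090 ≈ 6.178 mcg/mL.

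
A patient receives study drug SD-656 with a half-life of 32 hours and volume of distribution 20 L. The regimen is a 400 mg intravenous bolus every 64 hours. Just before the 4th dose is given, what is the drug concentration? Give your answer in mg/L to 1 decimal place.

6.6 mg/L

f = (1/2)^(τ/t½) = (1/2)^(64/32) ≈ 0.2500.
C₀ = D/Vd = 400/20 ≈ 20.000 mg/L.
Before the 4th dose, 3 doses have been given. Superposition: Cmin = C₀·(f + f² + … + f^3).
≈ 20.000 × (0.2500 + 0.0625 + 0.0156) ≈ 20.000 × 0.3281 ≈ 6.562 mg/L.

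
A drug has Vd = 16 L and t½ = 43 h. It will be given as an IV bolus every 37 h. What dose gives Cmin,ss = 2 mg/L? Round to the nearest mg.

26 mg

τ/t½ = 37/43 ≈ 0.86047, so f = (1/2)^(37/43) ≈ 0.550775.
Cmin,ss = (D/Vd)·f/(1−f), so D = Cmin,ss·Vd·(1−f)/f.
D = 2 × 16 × (1−f)/f ≈ 2 × 16 × 0.81562 ≈ 26.10 mg.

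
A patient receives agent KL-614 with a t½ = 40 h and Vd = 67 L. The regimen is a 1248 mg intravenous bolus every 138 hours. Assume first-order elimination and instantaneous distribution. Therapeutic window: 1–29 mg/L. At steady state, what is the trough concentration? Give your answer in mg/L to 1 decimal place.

k = ln2/t½ = ln2/40 ≈ 0.017329 h⁻¹; fraction remaining f = e^(−kτ) = e^(−0.017329×138) ≈ 0.0915.
Accumulation ratio R = 1/(1 − f) ≈ 1/0.9085 ≈ 1.1007.
Single-dose peak C₀ = D/Vd = 1248/67 ≈ 18.627 mg/L.
Cmax,ss = C₀/(1 − f) ≈ 18.627/0.9085 ≈ 20.503 mg/L.
One interval later, Cmin,ss = Cmax,ss·e^(−kτ) ≈ 20.503 × 0.0915 ≈ 1.876 mg/L.
Trough 1.9 mg/L vs MEC 1 mg/L: adequate.

1.9 mg/L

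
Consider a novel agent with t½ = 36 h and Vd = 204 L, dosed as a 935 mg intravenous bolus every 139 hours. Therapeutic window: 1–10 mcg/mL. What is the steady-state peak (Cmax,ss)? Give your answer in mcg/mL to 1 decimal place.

4.9 mcg/mL

k = ln2/t½ = ln2/36 ≈ 0.019254 h⁻¹; fraction remaining f = e^(−kτ) = e^(−0.019254×139) ≈ 0.0688.
At steady state, accumulation factor R = 1/(1 − e^(−kτ)) ≈ 1.0739.
Single-dose peak C₀ = D/Vd = 935/204 ≈ 4.583 mcg/mL.
Steady-state peak Cmax,ss = C₀·R ≈ 4.583 × 1.0739 ≈ 4.922 mcg/mL.
Peak 4.9 mcg/mL vs MTC 10 mcg/mL: below toxic threshold.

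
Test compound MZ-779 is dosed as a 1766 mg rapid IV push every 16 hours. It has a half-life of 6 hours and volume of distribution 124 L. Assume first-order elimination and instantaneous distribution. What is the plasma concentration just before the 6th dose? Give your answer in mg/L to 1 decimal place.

2.7 mg/L

f = (1/2)^(τ/t½) = (1/2)^(16/6) ≈ 0.1575.
C₀ = D/Vd = 1766/124 ≈ 14.242 mg/L.
Before the 6th dose, 5 doses have been given. Superposition: Cmin = C₀·(f + f² + … + f^5).
≈ 14.242 × (0.1575 + 0.0248 + 0.0039 + 0.0006 + 0.0001) ≈ 14.242 × 0.1869 ≈ 2.662 mg/L.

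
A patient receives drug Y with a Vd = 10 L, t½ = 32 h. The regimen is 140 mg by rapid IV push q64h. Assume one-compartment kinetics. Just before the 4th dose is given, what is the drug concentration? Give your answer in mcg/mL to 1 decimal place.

f = (1/2)^(τ/t½) = (1/2)^(64/32) ≈ 0.2500.
C₀ = D/Vd = 140/10 ≈ 14.000 mcg/mL.
Before the 4th dose, 3 doses have been given. Superposition: Cmin = C₀·(f + f² + … + f^3).
≈ 14.000 × (0.2500 + 0.0625 + 0.0156) ≈ 14.000 × 0.3281 ≈ 4.593 mcg/mL.

4.6 mcg/mL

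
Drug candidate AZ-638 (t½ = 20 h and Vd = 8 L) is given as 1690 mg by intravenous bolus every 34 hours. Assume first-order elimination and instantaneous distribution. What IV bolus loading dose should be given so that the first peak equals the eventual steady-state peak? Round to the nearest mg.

2441 mg

f = (1/2)^(34/20) ≈ 0.307786; accumulation ratio R = 1/(1−f) ≈ 1.44464.
Loading dose to hit Cmax,ss on first dose: D_load = D_maint·R ≈ 1690 × 1.44464 ≈ 2441.44 mg.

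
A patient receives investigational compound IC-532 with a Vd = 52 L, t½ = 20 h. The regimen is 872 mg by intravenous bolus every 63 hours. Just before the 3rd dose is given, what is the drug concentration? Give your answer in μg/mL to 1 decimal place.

f = (1/2)^(τ/t½) = (1/2)^(63/20) ≈ 0.1127.
C₀ = D/Vd = 872/52 ≈ 16.769 μg/mL.
Before the 3rd dose, 2 doses have been given. Superposition: Cmin = C₀·(f + f²).
≈ 16.769 × (0.1127 + 0.0127) ≈ 16.769 × 0.1254 ≈ 2.103 μg/mL.

2.1 μg/mL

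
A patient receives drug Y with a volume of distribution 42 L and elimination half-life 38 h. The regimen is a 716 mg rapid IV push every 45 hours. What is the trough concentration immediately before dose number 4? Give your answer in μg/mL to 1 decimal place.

12.3 μg/mL

f = (1/2)^(τ/t½) = (1/2)^(45/38) ≈ 0.4401.
C₀ = D/Vd = 716/42 ≈ 17.048 μg/mL.
Before the 4th dose, 3 doses have been given. Superposition: Cmin = C₀·(f + f² + … + f^3).
≈ 17.048 × (0.4401 + 0.1937 + 0.0852) ≈ 17.048 × 0.7190 ≈ 12.258 μg/mL.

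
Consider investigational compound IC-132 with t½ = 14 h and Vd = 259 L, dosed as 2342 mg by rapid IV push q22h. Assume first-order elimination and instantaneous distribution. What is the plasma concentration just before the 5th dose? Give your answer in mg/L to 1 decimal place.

f = (1/2)^(τ/t½) = (1/2)^(22/14) ≈ 0.3365.
C₀ = D/Vd = 2342/259 ≈ 9.042 mg/L.
Before the 5th dose, 4 doses have been given. Superposition: Cmin = C₀·(f + f² + … + f^4).
≈ 9.042 × (0.3365 + 0.1132 + 0.0381 + 0.0128) ≈ 9.042 × 0.5006 ≈ 4.526 mg/L.

4.5 mg/L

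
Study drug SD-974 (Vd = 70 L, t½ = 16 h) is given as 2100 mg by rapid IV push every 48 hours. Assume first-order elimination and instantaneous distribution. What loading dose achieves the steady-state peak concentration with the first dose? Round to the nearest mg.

f = (1/2)^(48/16) ≈ 0.125000; accumulation ratio R = 1/(1−f) ≈ 1.14286.
Loading dose to hit Cmax,ss on first dose: D_load = D_maint·R ≈ 2100 × 1.14286 ≈ 2400.01 mg.

2400 mg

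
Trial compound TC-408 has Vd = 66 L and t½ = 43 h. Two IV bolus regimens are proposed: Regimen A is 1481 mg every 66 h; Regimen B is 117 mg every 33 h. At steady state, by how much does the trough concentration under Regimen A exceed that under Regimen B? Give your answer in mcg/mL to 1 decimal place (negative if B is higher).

Regimen A: f = (1/2)^(66/43) ≈ 0.3451; Cmin,ss = (1481/66)·f/(1−f) ≈ 11.824 mcg/mL.
Regimen B: f = (1/2)^(33/43) ≈ 0.5875; Cmin,ss = (117/66)·f/(1−f) ≈ 2.525 mcg/mL.
Difference ≈ 11.824 − 2.525 ≈ 9.299 mcg/mL.

9.3 mcg/mL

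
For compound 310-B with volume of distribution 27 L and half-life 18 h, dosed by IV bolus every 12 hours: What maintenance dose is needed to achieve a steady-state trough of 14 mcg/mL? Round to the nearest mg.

τ/t½ = 12/18 ≈ 0.66667, so f = (1/2)^(12/18) ≈ 0.629961.
Cmin,ss = (D/Vd)·f/(1−f), so D = Cmin,ss·Vd·(1−f)/f.
D = 14 × 27 × (1−f)/f ≈ 14 × 27 × 0.58740 ≈ 222.04 mg.

222 mg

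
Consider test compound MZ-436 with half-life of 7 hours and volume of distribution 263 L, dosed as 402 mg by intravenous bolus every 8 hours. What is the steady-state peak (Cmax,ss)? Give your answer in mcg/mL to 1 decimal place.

2.8 mcg/mL

k = ln2/t½ = ln2/7 ≈ 0.099021 h⁻¹; fraction remaining f = e^(−kτ) = e^(−0.099021×8) ≈ 0.4529.
At steady state, accumulation factor R = 1/(1 − e^(−kτ)) ≈ 1.8278.
Single-dose peak C₀ = D/Vd = 402/263 ≈ 1.529 mcg/mL.
Steady-state peak Cmax,ss = C₀·R ≈ 1.529 × 1.8278 ≈ 2.795 mcg/mL.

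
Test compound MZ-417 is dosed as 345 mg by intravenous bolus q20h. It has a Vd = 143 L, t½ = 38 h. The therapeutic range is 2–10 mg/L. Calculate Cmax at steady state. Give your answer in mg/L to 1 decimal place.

Over one 20-h interval, 20/38 ≈ 0.52632 half-lives elapse, leaving f ≈ 0.6943 of each dose.
Accumulation ratio R = 1/(1 − f) ≈ 1/0.3057 ≈ 3.2712.
Single-dose peak C₀ = D/Vd = 345/143 ≈ 2.413 mg/L.
Steady-state peak Cmax,ss = C₀·R ≈ 2.413 × 3.2712 ≈ 7.893 mg/L.
Peak 7.9 mg/L vs MTC 10 mg/L: below toxic threshold.

7.9 mg/L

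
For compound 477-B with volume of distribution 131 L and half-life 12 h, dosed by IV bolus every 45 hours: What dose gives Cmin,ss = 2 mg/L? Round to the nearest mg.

3263 mg

τ/t½ = 45/12 ≈ 3.75, so f = (1/2)^(45/12) ≈ 0.074325.
Cmin,ss = (D/Vd)·f/(1−f), so D = Cmin,ss·Vd·(1−f)/f.
D = 2 × 131 × (1−f)/f ≈ 2 × 131 × 12.45442 ≈ 3263.06 mg.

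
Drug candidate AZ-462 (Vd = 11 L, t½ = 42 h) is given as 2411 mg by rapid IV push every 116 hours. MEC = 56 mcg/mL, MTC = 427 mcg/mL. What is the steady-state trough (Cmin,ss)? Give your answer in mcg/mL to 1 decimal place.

37.9 mcg/mL

Over one 116-h interval, 116/42 ≈ 2.7619 half-lives elapse, leaving f ≈ 0.1474 of each dose.
At steady state, accumulation factor R = 1/(1 − e^(−kτ)) ≈ 1.1729.
Each bolus raises the concentration by D/Vd = 2411/11 ≈ 219.182 mcg/mL.
Cmax,ss = C₀/(1 − f) ≈ 219.182/0.8526 ≈ 257.075 mcg/mL.
One interval later, Cmin,ss = Cmax,ss·e^(−kτ) ≈ 257.075 × 0.1474 ≈ 37.893 mcg/mL.
Trough 37.9 mcg/mL vs MEC 56 mcg/mL: subtherapeutic.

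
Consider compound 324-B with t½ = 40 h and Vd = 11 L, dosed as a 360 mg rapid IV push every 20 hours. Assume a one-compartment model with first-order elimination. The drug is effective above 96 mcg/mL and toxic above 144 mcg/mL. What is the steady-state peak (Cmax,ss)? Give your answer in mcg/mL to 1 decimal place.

τ/t½ = 20/40 ≈ 0.5, so fraction remaining f = (1/2)^(20/40) ≈ 0.7071.
Accumulation ratio R = 1/(1 − f) ≈ 1/0.2929 ≈ 3.4141.
Single-dose peak C₀ = D/Vd = 360/11 ≈ 32.727 mcg/mL.
Steady-state peak Cmax,ss = C₀·R ≈ 32.727 × 3.4141 ≈ 111.733 mcg/mL.
Peak 111.7 mcg/mL vs MTC 144 mcg/mL: below toxic threshold.

111.7 mcg/mL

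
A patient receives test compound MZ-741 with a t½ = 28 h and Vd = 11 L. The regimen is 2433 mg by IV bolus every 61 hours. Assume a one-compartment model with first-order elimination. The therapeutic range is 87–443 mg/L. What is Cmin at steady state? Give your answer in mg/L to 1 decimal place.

62.7 mg/L

k = ln2/t½ = ln2/28 ≈ 0.024755 h⁻¹; fraction remaining f = e^(−kτ) = e^(−0.024755×61) ≈ 0.2209.
Single-dose peak C₀ = D/Vd = 2433/11 ≈ 221.182 mg/L.
Steady-state trough Cmin,ss = C₀·f/(1−f) ≈ 221.182 × 0.2209/0.7791 ≈ 62.712 mg/L.
Trough 62.7 mg/L vs MEC 87 mg/L: subtherapeutic.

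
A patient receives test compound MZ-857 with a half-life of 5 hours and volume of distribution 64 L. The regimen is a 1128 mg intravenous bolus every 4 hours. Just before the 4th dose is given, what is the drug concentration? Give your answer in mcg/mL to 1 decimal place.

19.3 mcg/mL

f = (1/2)^(τ/t½) = (1/2)^(4/5) ≈ 0.5743.
C₀ = D/Vd = 1128/64 ≈ 17.625 mcg/mL.
Before the 4th dose, 3 doses have been given. Superposition: Cmin = C₀·(f + f² + … + f^3).
≈ 17.625 × (0.5743 + 0.3298 + 0.1894) ≈ 17.625 × 1.0935 ≈ 19.273 mcg/mL.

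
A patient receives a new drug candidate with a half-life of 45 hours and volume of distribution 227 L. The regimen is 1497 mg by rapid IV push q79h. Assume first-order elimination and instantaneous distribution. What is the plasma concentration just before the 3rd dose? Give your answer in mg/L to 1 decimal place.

2.5 mg/L

f = (1/2)^(τ/t½) = (1/2)^(79/45) ≈ 0.2962.
C₀ = D/Vd = 1497/227 ≈ 6.595 mg/L.
Before the 3rd dose, 2 doses have been given. Superposition: Cmin = C₀·(f + f²).
≈ 6.595 × (0.2962 + 0.0877) ≈ 6.595 × 0.3839 ≈ 2.532 mg/L.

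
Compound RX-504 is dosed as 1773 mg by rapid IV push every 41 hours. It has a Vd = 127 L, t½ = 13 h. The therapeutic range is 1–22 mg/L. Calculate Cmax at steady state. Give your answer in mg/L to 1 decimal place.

τ/t½ = 41/13 ≈ 3.1538, so fraction remaining f = (1/2)^(41/13) ≈ 0.1124.
Accumulation ratio R = 1/(1 − f) ≈ 1/0.8876 ≈ 1.1266.
Single-dose peak C₀ = D/Vd = 1773/127 ≈ 13.961 mg/L.
Cmax,ss = C₀/(1 − f) ≈ 13.961/0.8876 ≈ 15.729 mg/L.
Peak 15.7 mg/L vs MTC 22 mg/L: below toxic threshold.

15.7 mg/L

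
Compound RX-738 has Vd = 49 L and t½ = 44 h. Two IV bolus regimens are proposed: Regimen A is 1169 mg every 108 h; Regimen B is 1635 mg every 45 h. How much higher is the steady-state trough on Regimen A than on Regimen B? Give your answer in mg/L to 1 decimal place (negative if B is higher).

Regimen A: f = (1/2)^(108/44) ≈ 0.1824; Cmin,ss = (1169/49)·f/(1−f) ≈ 5.322 mg/L.
Regimen B: f = (1/2)^(45/44) ≈ 0.4922; Cmin,ss = (1635/49)·f/(1−f) ≈ 32.342 mg/L.
Difference ≈ 5.322 − 32.342 ≈ -27.020 mg/L.

-27.0 mg/L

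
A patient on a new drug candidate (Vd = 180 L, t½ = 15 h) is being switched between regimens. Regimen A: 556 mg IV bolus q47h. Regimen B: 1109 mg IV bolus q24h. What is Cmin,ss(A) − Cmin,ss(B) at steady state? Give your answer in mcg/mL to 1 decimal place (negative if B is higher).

Regimen A: f = (1/2)^(47/15) ≈ 0.1140; Cmin,ss = (556/180)·f/(1−f) ≈ 0.397 mcg/mL.
Regimen B: f = (1/2)^(24/15) ≈ 0.3299; Cmin,ss = (1109/180)·f/(1−f) ≈ 3.033 mcg/mL.
Difference ≈ 0.397 − 3.033 ≈ -2.636 mcg/mL.

-2.6 mcg/mL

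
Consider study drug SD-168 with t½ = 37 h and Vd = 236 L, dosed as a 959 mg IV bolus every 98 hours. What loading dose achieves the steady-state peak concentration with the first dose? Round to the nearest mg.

1141 mg

f = (1/2)^(98/37) ≈ 0.159469; accumulation ratio R = 1/(1−f) ≈ 1.18972.
Loading dose to hit Cmax,ss on first dose: D_load = D_maint·R ≈ 959 × 1.18972 ≈ 1140.94 mg.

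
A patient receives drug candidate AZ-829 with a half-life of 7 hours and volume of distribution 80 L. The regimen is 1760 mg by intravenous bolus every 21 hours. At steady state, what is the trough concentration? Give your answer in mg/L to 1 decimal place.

The dosing interval is 3 half-lives, so f = 2^(−3) = 0.125.
Accumulation ratio R = 1/(1 − f) = 1/0.875 = 8/7.
Single-dose peak C₀ = D/Vd = 1760/80 = 22 mg/L.
Steady-state peak Cmax,ss = C₀·R = 22 × 8/7 ≈ 25.143 mg/L.
Steady-state trough Cmin,ss = Cmax,ss·f ≈ 25.143 × 0.125 ≈ 3.143 mg/L.

3.1 mg/L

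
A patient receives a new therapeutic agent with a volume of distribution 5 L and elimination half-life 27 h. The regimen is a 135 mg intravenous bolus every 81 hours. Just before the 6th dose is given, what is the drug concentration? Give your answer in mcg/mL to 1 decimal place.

3.9 mcg/mL

f = (1/2)^(τ/t½) = (1/2)^(81/27) ≈ 0.1250.
C₀ = D/Vd = 135/5 ≈ 27.000 mcg/mL.
Before the 6th dose, 5 doses have been given. Superposition: Cmin = C₀·(f + f² + … + f^5).
≈ 27.000 × (0.1250 + 0.0156 + 0.0020 + 0.0002 + 0.0000) ≈ 27.000 × 0.1428 ≈ 3.856 mcg/mL.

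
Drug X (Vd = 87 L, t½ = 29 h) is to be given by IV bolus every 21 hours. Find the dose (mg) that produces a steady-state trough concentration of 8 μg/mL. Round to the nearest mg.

454 mg

τ/t½ = 21/29 ≈ 0.72414, so f = (1/2)^(21/29) ≈ 0.605359.
Cmin,ss = (D/Vd)·f/(1−f), so D = Cmin,ss·Vd·(1−f)/f.
D = 8 × 87 × (1−f)/f ≈ 8 × 87 × 0.65191 ≈ 453.73 mg.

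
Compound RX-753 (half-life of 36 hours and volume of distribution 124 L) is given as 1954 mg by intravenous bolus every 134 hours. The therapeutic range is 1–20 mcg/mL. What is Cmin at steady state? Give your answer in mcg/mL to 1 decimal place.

Over one 134-h interval, 134/36 ≈ 3.7222 half-lives elapse, leaving f ≈ 0.0758 of each dose.
Accumulation ratio R = 1/(1 − f) ≈ 1/0.9242 ≈ 1.0820.
Each bolus raises the concentration by D/Vd = 1954/124 ≈ 15.758 mcg/mL.
Cmax,ss = C₀/(1 − f) ≈ 15.758/0.9242 ≈ 17.050 mcg/mL.
Steady-state trough Cmin,ss = Cmax,ss·f ≈ 17.050 × 0.0758 ≈ 1.292 mcg/mL.
Trough 1.3 mcg/mL vs MEC 1 mcg/mL: adequate.

1.3 mcg/mL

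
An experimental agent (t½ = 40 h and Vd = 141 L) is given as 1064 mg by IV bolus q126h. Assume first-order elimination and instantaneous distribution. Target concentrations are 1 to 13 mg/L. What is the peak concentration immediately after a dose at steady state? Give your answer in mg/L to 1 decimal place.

k = ln2/t½ = ln2/40 ≈ 0.017329 h⁻¹; fraction remaining f = e^(−kτ) = e^(−0.017329×126) ≈ 0.1127.
At steady state, accumulation factor R = 1/(1 − e^(−kτ)) ≈ 1.1270.
Each bolus raises the concentration by D/Vd = 1064/141 ≈ 7.546 mg/L.
Steady-state peak Cmax,ss = C₀·R ≈ 7.546 × 1.1270 ≈ 8.504 mg/L.
Peak 8.5 mg/L vs MTC 13 mg/L: below toxic threshold.

8.5 mg/L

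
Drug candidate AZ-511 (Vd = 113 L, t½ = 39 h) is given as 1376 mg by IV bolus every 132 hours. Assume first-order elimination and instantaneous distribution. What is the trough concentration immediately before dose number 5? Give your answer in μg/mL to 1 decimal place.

f = (1/2)^(τ/t½) = (1/2)^(132/39) ≈ 0.0957.
C₀ = D/Vd = 1376/113 ≈ 12.177 μg/mL.
Before the 5th dose, 4 doses have been given. Superposition: Cmin = C₀·(f + f² + … + f^4).
≈ 12.177 × (0.0957 + 0.0092 + 0.0009 + 0.0001) ≈ 12.177 × 0.1059 ≈ 1.290 μg/mL.

1.3 μg/mL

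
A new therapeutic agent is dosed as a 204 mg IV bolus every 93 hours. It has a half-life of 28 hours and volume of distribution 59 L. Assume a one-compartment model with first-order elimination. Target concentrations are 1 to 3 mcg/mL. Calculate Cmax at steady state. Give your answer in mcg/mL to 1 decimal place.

τ/t½ = 93/28 ≈ 3.3214, so fraction remaining f = (1/2)^(93/28) ≈ 0.1000.
At steady state, accumulation factor R = 1/(1 − e^(−kτ)) ≈ 1.1111.
Single-dose peak C₀ = D/Vd = 204/59 ≈ 3.458 mcg/mL.
Cmax,ss = C₀/(1 − f) ≈ 3.458/0.9000 ≈ 3.842 mcg/mL.
Peak 3.8 mcg/mL vs MTC 3 mcg/mL: exceeds toxic threshold.

3.8 mcg/mL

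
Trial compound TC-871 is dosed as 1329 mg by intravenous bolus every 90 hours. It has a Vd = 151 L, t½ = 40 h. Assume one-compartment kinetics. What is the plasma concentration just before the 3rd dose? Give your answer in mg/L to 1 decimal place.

2.2 mg/L

f = (1/2)^(τ/t½) = (1/2)^(90/40) ≈ 0.2102.
C₀ = D/Vd = 1329/151 ≈ 8.801 mg/L.
Before the 3rd dose, 2 doses have been given. Superposition: Cmin = C₀·(f + f²).
≈ 8.801 × (0.2102 + 0.0442) ≈ 8.801 × 0.2544 ≈ 2.239 mg/L.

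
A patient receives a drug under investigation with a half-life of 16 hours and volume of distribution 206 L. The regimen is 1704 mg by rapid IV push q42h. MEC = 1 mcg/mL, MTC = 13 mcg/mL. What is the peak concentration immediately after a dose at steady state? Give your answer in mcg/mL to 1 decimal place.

9.9 mcg/mL

k = ln2/t½ = ln2/16 ≈ 0.043322 h⁻¹; fraction remaining f = e^(−kτ) = e^(−0.043322×42) ≈ 0.1621.
At steady state, accumulation factor R = 1/(1 − e^(−kτ)) ≈ 1.1935.
Each bolus raises the concentration by D/Vd = 1704/206 ≈ 8.272 mcg/mL.
Steady-state peak Cmax,ss = C₀·R ≈ 8.272 × 1.1935 ≈ 9.873 mcg/mL.
Peak 9.9 mcg/mL vs MTC 13 mcg/mL: below toxic threshold.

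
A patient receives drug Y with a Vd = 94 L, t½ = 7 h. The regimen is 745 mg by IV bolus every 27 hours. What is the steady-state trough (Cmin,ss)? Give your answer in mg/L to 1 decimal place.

τ/t½ = 27/7 ≈ 3.8571, so fraction remaining f = (1/2)^(27/7) ≈ 0.0690.
Accumulation ratio R = 1/(1 − f) ≈ 1/0.9310 ≈ 1.0741.
Each bolus raises the concentration by D/Vd = 745/94 ≈ 7.926 mg/L.
Steady-state peak Cmax,ss = C₀·R ≈ 7.926 × 1.0741 ≈ 8.513 mg/L.
One interval later, Cmin,ss = Cmax,ss·e^(−kτ) ≈ 8.513 × 0.0690 ≈ 0.587 mg/L.

0.6 mg/L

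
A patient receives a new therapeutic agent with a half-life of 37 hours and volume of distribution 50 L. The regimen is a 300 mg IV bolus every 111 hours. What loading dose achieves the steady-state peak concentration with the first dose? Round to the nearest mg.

343 mg

f = (1/2)^(111/37) ≈ 0.125000; accumulation ratio R = 1/(1−f) ≈ 1.14286.
Loading dose to hit Cmax,ss on first dose: D_load = D_maint·R ≈ 300 × 1.14286 ≈ 342.86 mg.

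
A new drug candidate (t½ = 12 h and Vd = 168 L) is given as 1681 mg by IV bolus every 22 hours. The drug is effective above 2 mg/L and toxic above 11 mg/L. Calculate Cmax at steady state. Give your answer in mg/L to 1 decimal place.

τ/t½ = 22/12 ≈ 1.8333, so fraction remaining f = (1/2)^(22/12) ≈ 0.2806.
At steady state, accumulation factor R = 1/(1 − e^(−kτ)) ≈ 1.3900.
Each bolus raises the concentration by D/Vd = 1681/168 ≈ 10.006 mg/L.
Steady-state peak Cmax,ss = C₀·R ≈ 10.006 × 1.3900 ≈ 13.908 mg/L.
Peak 13.9 mg/L vs MTC 11 mg/L: exceeds toxic threshold.

13.9 mg/L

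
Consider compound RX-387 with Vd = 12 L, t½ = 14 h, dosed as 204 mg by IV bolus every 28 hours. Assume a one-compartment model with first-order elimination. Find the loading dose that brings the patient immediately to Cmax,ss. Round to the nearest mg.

272 mg

f = (1/2)^(28/14) ≈ 0.250000; accumulation ratio R = 1/(1−f) ≈ 1.33333.
Loading dose to hit Cmax,ss on first dose: D_load = D_maint·R ≈ 204 × 1.33333 ≈ 272.00 mg.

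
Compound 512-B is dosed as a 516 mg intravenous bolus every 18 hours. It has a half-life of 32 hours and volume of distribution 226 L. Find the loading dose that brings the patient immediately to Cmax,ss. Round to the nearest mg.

f = (1/2)^(18/32) ≈ 0.677128; accumulation ratio R = 1/(1−f) ≈ 3.09720.
Loading dose to hit Cmax,ss on first dose: D_load = D_maint·R ≈ 516 × 3.09720 ≈ 1598.16 mg.

1598 mg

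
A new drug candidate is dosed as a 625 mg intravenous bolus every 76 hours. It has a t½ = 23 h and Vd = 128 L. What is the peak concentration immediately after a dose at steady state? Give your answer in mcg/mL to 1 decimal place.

5.4 mcg/mL

Over one 76-h interval, 76/23 ≈ 3.3043 half-lives elapse, leaving f ≈ 0.1012 of each dose.
Accumulation ratio R = 1/(1 − f) ≈ 1/0.8988 ≈ 1.1126.
Single-dose peak C₀ = D/Vd = 625/128 ≈ 4.883 mcg/mL.
Steady-state peak Cmax,ss = C₀·R ≈ 4.883 × 1.1126 ≈ 5.433 mcg/mL.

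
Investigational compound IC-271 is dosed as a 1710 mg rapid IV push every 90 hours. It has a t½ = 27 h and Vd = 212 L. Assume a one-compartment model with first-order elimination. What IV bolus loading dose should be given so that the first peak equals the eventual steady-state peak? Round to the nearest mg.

1898 mg

f = (1/2)^(90/27) ≈ 0.099213; accumulation ratio R = 1/(1−f) ≈ 1.11014.
Loading dose to hit Cmax,ss on first dose: D_load = D_maint·R ≈ 1710 × 1.11014 ≈ 1898.34 mg.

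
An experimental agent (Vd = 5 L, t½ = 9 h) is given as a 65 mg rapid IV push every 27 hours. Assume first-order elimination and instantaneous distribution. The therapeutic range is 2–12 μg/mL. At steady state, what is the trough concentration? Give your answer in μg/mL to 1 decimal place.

τ = 27 h = 3 half-lives, so f = (1/2)^3 = 0.125.
Accumulation ratio R = 1/(1 − f) = 1/0.875 = 8/7.
Single-dose peak C₀ = D/Vd = 65/5 = 13 μg/mL.
Steady-state peak Cmax,ss = C₀·R = 13 × 8/7 ≈ 14.857 μg/mL.
Steady-state trough Cmin,ss = Cmax,ss·f ≈ 14.857 × 0.125 ≈ 1.857 μg/mL.
Trough 1.9 μg/mL vs MEC 2 μg/mL: subtherapeutic.

1.9 μg/mL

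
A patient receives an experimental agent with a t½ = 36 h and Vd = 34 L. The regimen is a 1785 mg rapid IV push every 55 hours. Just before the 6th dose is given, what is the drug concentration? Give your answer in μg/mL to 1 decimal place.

f = (1/2)^(τ/t½) = (1/2)^(55/36) ≈ 0.3468.
C₀ = D/Vd = 1785/34 ≈ 52.500 μg/mL.
Before the 6th dose, 5 doses have been given. Superposition: Cmin = C₀·(f + f² + … + f^5).
≈ 52.500 × (0.3468 + 0.1203 + 0.0417 + 0.0145 + 0.0050) ≈ 52.500 × 0.5283 ≈ 27.736 μg/mL.

27.7 μg/mL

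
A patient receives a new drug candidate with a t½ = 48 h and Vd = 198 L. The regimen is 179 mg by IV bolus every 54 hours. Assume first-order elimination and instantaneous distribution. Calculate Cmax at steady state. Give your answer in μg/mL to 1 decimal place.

Over one 54-h interval, 54/48 ≈ 1.125 half-lives elapse, leaving f ≈ 0.4585 of each dose.
Accumulation ratio R = 1/(1 − f) ≈ 1/0.5415 ≈ 1.8467.
Each bolus raises the concentration by D/Vd = 179/198 ≈ 0.904 μg/mL.
Steady-state peak Cmax,ss = C₀·R ≈ 0.904 × 1.8467 ≈ 1.669 μg/mL.

1.7 μg/mL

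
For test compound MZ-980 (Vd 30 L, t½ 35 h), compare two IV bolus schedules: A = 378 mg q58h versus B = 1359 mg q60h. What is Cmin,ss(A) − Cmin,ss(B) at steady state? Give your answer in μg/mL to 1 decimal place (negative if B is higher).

Regimen A: f = (1/2)^(58/35) ≈ 0.3171; Cmin,ss = (378/30)·f/(1−f) ≈ 5.851 μg/mL.
Regimen B: f = (1/2)^(60/35) ≈ 0.3048; Cmin,ss = (1359/30)·f/(1−f) ≈ 19.861 μg/mL.
Difference ≈ 5.851 − 19.861 ≈ -14.010 μg/mL.

-14.0 μg/mL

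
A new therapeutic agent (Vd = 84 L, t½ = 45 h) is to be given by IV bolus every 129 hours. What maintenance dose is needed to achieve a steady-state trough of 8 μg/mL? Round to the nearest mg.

4229 mg

τ/t½ = 129/45 ≈ 2.8667, so f = (1/2)^(129/45) ≈ 0.137103.
Cmin,ss = (D/Vd)·f/(1−f), so D = Cmin,ss·Vd·(1−f)/f.
D = 8 × 84 × (1−f)/f ≈ 8 × 84 × 6.29379 ≈ 4229.43 mg.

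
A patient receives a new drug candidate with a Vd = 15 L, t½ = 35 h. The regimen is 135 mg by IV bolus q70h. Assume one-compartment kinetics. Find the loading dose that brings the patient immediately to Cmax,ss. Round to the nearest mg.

180 mg

f = (1/2)^(70/35) ≈ 0.250000; accumulation ratio R = 1/(1−f) ≈ 1.33333.
Loading dose to hit Cmax,ss on first dose: D_load = D_maint·R ≈ 135 × 1.33333 ≈ 180.00 mg.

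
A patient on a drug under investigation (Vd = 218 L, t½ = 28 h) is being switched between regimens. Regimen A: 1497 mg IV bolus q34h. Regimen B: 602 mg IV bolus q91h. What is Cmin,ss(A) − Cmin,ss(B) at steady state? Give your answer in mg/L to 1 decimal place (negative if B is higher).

Regimen A: f = (1/2)^(34/28) ≈ 0.4310; Cmin,ss = (1497/218)·f/(1−f) ≈ 5.202 mg/L.
Regimen B: f = (1/2)^(91/28) ≈ 0.1051; Cmin,ss = (602/218)·f/(1−f) ≈ 0.324 mg/L.
Difference ≈ 5.202 − 0.324 ≈ 4.878 mg/L.

4.9 mg/L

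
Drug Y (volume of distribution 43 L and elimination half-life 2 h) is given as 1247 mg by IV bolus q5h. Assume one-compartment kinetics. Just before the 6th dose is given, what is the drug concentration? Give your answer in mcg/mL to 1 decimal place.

f = (1/2)^(τ/t½) = (1/2)^(5/2) ≈ 0.1768.
C₀ = D/Vd = 1247/43 ≈ 29.000 mcg/mL.
Before the 6th dose, 5 doses have been given. Superposition: Cmin = C₀·(f + f² + … + f^5).
≈ 29.000 × (0.1768 + 0.0313 + 0.0055 + 0.0010 + 0.0002) ≈ 29.000 × 0.2148 ≈ 6.229 mcg/mL.

6.2 mcg/mL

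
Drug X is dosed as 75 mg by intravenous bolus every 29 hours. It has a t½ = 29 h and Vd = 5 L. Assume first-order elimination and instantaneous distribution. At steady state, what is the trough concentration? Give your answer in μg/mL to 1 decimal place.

15.0 μg/mL

τ = 29 h = 1 half-life, so f = (1/2)^1 = 0.5.
Accumulation ratio R = 1/(1 − f) = 1/0.5 = 2/1.
Single-dose peak C₀ = D/Vd = 75/5 = 15 μg/mL.
Steady-state peak Cmax,ss = C₀·R = 15 × 2/1 ≈ 30.000 μg/mL.
Steady-state trough Cmin,ss = Cmax,ss·f ≈ 30.000 × 0.5 ≈ 15.000 μg/mL.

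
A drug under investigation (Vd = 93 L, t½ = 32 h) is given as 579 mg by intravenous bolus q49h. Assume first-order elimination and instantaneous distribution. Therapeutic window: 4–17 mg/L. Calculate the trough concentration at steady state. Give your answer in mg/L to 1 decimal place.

3.3 mg/L

k = ln2/t½ = ln2/32 ≈ 0.021661 h⁻¹; fraction remaining f = e^(−kτ) = e^(−0.021661×49) ≈ 0.3460.
Each bolus raises the concentration by D/Vd = 579/93 ≈ 6.226 mg/L.
Steady-state trough Cmin,ss = C₀·f/(1−f) ≈ 6.226 × 0.3460/0.6540 ≈ 3.294 mg/L.
Trough 3.3 mg/L vs MEC 4 mg/L: subtherapeutic.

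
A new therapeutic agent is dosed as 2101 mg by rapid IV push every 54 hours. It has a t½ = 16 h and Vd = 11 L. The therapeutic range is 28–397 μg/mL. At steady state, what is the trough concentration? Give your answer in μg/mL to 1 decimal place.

k = ln2/t½ = ln2/16 ≈ 0.043322 h⁻¹; fraction remaining f = e^(−kτ) = e^(−0.043322×54) ≈ 0.0964.
Each bolus raises the concentration by D/Vd = 2101/11 ≈ 191.000 μg/mL.
Steady-state trough Cmin,ss = C₀·f/(1−f) ≈ 191.000 × 0.0964/0.9036 ≈ 20.377 μg/mL.
Trough 20.4 μg/mL vs MEC 28 μg/mL: subtherapeutic.

20.4 μg/mL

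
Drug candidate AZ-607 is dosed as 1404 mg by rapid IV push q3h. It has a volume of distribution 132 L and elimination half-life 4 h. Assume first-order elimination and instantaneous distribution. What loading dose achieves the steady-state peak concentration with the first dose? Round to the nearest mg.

3463 mg

f = (1/2)^(3/4) ≈ 0.594604; accumulation ratio R = 1/(1−f) ≈ 2.46672.
Loading dose to hit Cmax,ss on first dose: D_load = D_maint·R ≈ 1404 × 2.46672 ≈ 3463.27 mg.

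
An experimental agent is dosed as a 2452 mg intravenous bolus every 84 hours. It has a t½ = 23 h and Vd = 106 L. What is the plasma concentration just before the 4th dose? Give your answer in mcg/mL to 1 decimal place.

2.0 mcg/mL

f = (1/2)^(τ/t½) = (1/2)^(84/23) ≈ 0.0795.
C₀ = D/Vd = 2452/106 ≈ 23.132 mcg/mL.
Before the 4th dose, 3 doses have been given. Superposition: Cmin = C₀·(f + f² + … + f^3).
≈ 23.132 × (0.0795 + 0.0063 + 0.0005) ≈ 23.132 × 0.0863 ≈ 1.996 mcg/mL.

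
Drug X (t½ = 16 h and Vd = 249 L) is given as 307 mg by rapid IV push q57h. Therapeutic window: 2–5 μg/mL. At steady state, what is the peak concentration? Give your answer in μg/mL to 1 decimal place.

τ/t½ = 57/16 ≈ 3.5625, so fraction remaining f = (1/2)^(57/16) ≈ 0.0846.
At steady state, accumulation factor R = 1/(1 − e^(−kτ)) ≈ 1.0924.
Single-dose peak C₀ = D/Vd = 307/249 ≈ 1.233 μg/mL.
Cmax,ss = C₀/(1 − f) ≈ 1.233/0.9154 ≈ 1.347 μg/mL.
Peak 1.3 μg/mL vs MTC 5 μg/mL: below toxic threshold.

1.3 μg/mL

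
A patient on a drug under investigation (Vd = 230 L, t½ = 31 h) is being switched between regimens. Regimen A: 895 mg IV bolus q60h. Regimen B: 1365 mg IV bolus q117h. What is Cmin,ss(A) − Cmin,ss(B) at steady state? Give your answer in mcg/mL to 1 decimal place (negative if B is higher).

Regimen A: f = (1/2)^(60/31) ≈ 0.2614; Cmin,ss = (895/230)·f/(1−f) ≈ 1.377 mcg/mL.
Regimen B: f = (1/2)^(117/31) ≈ 0.0731; Cmin,ss = (1365/230)·f/(1−f) ≈ 0.468 mcg/mL.
Difference ≈ 1.377 − 0.468 ≈ 0.909 mcg/mL.

0.9 mcg/mL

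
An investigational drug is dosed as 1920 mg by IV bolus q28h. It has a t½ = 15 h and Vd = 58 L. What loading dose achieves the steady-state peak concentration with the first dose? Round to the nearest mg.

f = (1/2)^(28/15) ≈ 0.274206; accumulation ratio R = 1/(1−f) ≈ 1.37780.
Loading dose to hit Cmax,ss on first dose: D_load = D_maint·R ≈ 1920 × 1.37780 ≈ 2645.38 mg.

2645 mg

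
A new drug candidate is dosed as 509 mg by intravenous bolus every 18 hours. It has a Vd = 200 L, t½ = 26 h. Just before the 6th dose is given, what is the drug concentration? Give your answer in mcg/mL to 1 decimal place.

f = (1/2)^(τ/t½) = (1/2)^(18/26) ≈ 0.6189.
C₀ = D/Vd = 509/200 ≈ 2.545 mcg/mL.
Before the 6th dose, 5 doses have been given. Superposition: Cmin = C₀·(f + f² + … + f^5).
≈ 2.545 × (0.6189 + 0.3830 + 0.2371 + 0.1467 + 0.0908) ≈ 2.545 × 1.4765 ≈ 3.758 mcg/mL.

3.8 mcg/mL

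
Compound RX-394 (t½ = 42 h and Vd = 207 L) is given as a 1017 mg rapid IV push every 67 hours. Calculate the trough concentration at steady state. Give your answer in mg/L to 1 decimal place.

2.4 mg/L

Over one 67-h interval, 67/42 ≈ 1.5952 half-lives elapse, leaving f ≈ 0.3310 of each dose.
At steady state, accumulation factor R = 1/(1 − e^(−kτ)) ≈ 1.4948.
Each bolus raises the concentration by D/Vd = 1017/207 ≈ 4.913 mg/L.
Cmax,ss = C₀/(1 − f) ≈ 4.913/0.6690 ≈ 7.344 mg/L.
Steady-state trough Cmin,ss = Cmax,ss·f ≈ 7.344 × 0.3310 ≈ 2.431 mg/L.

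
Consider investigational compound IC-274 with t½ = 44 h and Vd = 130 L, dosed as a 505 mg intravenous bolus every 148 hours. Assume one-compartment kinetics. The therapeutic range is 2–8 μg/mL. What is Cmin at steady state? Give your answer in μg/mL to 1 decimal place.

0.4 μg/mL

τ/t½ = 148/44 ≈ 3.3636, so fraction remaining f = (1/2)^(148/44) ≈ 0.0972.
Each bolus raises the concentration by D/Vd = 505/130 ≈ 3.885 μg/mL.
Steady-state trough Cmin,ss = C₀·f/(1−f) ≈ 3.885 × 0.0972/0.9028 ≈ 0.418 μg/mL.
Trough 0.4 μg/mL vs MEC 2 μg/mL: subtherapeutic.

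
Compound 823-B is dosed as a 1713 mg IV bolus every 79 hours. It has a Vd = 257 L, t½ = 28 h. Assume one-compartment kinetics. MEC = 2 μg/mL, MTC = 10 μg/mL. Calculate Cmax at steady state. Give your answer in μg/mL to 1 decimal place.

7.8 μg/mL

Over one 79-h interval, 79/28 ≈ 2.8214 half-lives elapse, leaving f ≈ 0.1415 of each dose.
Accumulation ratio R = 1/(1 − f) ≈ 1/0.8585 ≈ 1.1648.
Each bolus raises the concentration by D/Vd = 1713/257 ≈ 6.665 μg/mL.
Cmax,ss = C₀/(1 − f) ≈ 6.665/0.8585 ≈ 7.764 μg/mL.
Peak 7.8 μg/mL vs MTC 10 μg/mL: below toxic threshold.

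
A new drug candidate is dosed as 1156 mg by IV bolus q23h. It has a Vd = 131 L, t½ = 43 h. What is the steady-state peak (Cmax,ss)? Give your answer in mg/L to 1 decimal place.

28.5 mg/L

τ/t½ = 23/43 ≈ 0.53488, so fraction remaining f = (1/2)^(23/43) ≈ 0.6902.
At steady state, accumulation factor R = 1/(1 − e^(−kτ)) ≈ 3.2279.
Single-dose peak C₀ = D/Vd = 1156/131 ≈ 8.824 mg/L.
Steady-state peak Cmax,ss = C₀·R ≈ 8.824 × 3.2279 ≈ 28.483 mg/L.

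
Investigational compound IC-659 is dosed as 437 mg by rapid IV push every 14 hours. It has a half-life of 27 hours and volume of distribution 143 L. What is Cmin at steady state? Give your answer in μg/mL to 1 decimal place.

Over one 14-h interval, 14/27 ≈ 0.51852 half-lives elapse, leaving f ≈ 0.6981 of each dose.
Accumulation ratio R = 1/(1 − f) ≈ 1/0.3019 ≈ 3.3124.
Each bolus raises the concentration by D/Vd = 437/143 ≈ 3.056 μg/mL.
Steady-state peak Cmax,ss = C₀·R ≈ 3.056 × 3.3124 ≈ 10.123 μg/mL.
One interval later, Cmin,ss = Cmax,ss·e^(−kτ) ≈ 10.123 × 0.6981 ≈ 7.067 μg/mL.

7.1 μg/mL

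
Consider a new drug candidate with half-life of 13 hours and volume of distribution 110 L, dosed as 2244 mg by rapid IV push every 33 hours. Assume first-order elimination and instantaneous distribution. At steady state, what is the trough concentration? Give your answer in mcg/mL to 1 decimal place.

k = ln2/t½ = ln2/13 ≈ 0.053319 h⁻¹; fraction remaining f = e^(−kτ) = e^(−0.053319×33) ≈ 0.1721.
Each bolus raises the concentration by D/Vd = 2244/110 ≈ 20.400 mcg/mL.
Steady-state trough Cmin,ss = C₀·f/(1−f) ≈ 20.400 × 0.1721/0.8279 ≈ 4.241 mcg/mL.

4.2 mcg/mL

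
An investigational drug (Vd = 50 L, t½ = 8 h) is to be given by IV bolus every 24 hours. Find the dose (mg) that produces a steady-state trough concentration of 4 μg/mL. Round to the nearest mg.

1400 mg

τ/t½ = 24/8 ≈ 3, so f = (1/2)^(24/8) ≈ 0.125000.
Cmin,ss = (D/Vd)·f/(1−f), so D = Cmin,ss·Vd·(1−f)/f.
D = 4 × 50 × (1−f)/f ≈ 4 × 50 × 7.00000 ≈ 1400.00 mg.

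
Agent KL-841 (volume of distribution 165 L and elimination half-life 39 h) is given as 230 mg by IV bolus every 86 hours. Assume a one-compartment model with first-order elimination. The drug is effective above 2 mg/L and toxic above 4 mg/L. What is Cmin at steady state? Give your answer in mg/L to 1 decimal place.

k = ln2/t½ = ln2/39 ≈ 0.017773 h⁻¹; fraction remaining f = e^(−kτ) = e^(−0.017773×86) ≈ 0.2169.
Accumulation ratio R = 1/(1 − f) ≈ 1/0.7831 ≈ 1.2770.
Each bolus raises the concentration by D/Vd = 230/165 ≈ 1.394 mg/L.
Cmax,ss = C₀/(1 − f) ≈ 1.394/0.7831 ≈ 1.780 mg/L.
Steady-state trough Cmin,ss = Cmax,ss·f ≈ 1.780 × 0.2169 ≈ 0.386 mg/L.
Trough 0.4 mg/L vs MEC 2 mg/L: subtherapeutic.

0.4 mg/L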